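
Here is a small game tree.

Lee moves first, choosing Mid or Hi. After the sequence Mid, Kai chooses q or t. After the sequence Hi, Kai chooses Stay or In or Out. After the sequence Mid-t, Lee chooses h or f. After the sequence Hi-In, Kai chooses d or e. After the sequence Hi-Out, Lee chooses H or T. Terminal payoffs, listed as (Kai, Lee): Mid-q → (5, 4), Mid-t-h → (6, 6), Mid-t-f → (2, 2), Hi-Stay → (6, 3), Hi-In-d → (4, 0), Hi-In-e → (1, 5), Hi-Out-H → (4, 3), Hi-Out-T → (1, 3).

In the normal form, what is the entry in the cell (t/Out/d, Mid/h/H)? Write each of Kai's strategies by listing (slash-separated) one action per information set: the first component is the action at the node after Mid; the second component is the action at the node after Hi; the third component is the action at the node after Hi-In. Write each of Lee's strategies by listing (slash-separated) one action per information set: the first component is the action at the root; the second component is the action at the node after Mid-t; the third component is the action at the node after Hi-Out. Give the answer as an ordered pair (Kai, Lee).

Trace the play path from the root:
  Lee plays Mid
  Kai plays t at [Mid]
  Lee plays h at [Mid-t]
→ terminal payoff (6, 6).
(Kai's choice at the node after Hi is never reached on this path, so it doesn't affect the outcome.)

(6, 6)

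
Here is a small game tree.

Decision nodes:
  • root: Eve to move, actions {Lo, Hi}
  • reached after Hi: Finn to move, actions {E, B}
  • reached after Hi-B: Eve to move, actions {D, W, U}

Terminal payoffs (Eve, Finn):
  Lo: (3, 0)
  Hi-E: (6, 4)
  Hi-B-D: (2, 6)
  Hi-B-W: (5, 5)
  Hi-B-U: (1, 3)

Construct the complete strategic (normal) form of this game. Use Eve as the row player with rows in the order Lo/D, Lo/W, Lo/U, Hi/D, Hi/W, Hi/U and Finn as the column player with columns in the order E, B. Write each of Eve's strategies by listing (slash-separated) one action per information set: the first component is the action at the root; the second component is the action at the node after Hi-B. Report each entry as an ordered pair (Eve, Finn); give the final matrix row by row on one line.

Lo/D: (3,0) (3,0) | Lo/W: (3,0) (3,0) | Lo/U: (3,0) (3,0) | Hi/D: (6,4) (2,6) | Hi/W: (6,4) (5,5) | Hi/U: (6,4) (1,3)

            E        B
Lo/D    (3,0)    (3,0)
Lo/W    (3,0)    (3,0)
Lo/U    (3,0)    (3,0)
Hi/D    (6,4)    (2,6)
Hi/W    (6,4)    (5,5)
Hi/U    (6,4)    (1,3)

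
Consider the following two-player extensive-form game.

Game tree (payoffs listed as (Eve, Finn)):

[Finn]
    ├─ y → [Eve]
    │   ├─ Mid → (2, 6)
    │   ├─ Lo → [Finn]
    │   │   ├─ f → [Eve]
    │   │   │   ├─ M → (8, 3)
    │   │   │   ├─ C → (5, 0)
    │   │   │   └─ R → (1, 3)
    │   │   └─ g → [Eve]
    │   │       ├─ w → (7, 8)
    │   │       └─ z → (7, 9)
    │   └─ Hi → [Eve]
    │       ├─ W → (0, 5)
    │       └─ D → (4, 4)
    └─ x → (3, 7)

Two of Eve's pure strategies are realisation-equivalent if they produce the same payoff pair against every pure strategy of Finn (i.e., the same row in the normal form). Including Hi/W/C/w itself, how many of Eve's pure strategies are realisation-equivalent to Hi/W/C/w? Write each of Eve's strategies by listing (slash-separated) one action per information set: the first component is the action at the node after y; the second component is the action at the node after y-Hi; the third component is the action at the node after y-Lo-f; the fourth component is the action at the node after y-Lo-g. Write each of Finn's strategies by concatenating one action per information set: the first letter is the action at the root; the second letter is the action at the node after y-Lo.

6

Row for Hi/W/C/w (columns yf, yg, xf, xg): (0,5) (0,5) (3,7) (3,7).
Under Hi/W/C/w, Eve's choice at the node after y-Lo-f and at the node after y-Lo-g can never be reached regardless of what Finn does, so varying those choices leaves every outcome unchanged.
Holding the reachable choices fixed and varying the unreachable ones freely already gives 3 × 2 = 6 equivalent strategies.
No other strategy reproduces this row, so those 6 are the full class: Hi/W/M/w, Hi/W/M/z, Hi/W/C/w, Hi/W/C/z, Hi/W/R/w, Hi/W/R/z.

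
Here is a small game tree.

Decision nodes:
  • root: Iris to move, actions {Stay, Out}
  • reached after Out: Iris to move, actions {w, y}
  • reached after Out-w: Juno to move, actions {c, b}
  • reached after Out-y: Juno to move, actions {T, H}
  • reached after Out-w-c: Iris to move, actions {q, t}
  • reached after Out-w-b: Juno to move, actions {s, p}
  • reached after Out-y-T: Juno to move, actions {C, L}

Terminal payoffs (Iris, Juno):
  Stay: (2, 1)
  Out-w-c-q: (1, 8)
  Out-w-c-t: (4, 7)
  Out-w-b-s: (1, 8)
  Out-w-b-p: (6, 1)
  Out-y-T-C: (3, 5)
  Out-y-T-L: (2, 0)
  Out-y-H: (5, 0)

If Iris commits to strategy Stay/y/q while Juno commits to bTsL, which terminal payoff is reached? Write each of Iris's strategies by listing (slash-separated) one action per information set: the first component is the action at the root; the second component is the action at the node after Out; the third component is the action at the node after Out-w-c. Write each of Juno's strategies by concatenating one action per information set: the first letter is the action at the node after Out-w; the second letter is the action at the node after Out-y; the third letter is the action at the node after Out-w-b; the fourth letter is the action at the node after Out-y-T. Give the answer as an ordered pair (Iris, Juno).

(2, 1)

Trace the play path from the root:
  Iris plays Stay
→ terminal payoff (2, 1).
(Iris's choice at the node after Out is never reached on this path, so it doesn't affect the outcome.)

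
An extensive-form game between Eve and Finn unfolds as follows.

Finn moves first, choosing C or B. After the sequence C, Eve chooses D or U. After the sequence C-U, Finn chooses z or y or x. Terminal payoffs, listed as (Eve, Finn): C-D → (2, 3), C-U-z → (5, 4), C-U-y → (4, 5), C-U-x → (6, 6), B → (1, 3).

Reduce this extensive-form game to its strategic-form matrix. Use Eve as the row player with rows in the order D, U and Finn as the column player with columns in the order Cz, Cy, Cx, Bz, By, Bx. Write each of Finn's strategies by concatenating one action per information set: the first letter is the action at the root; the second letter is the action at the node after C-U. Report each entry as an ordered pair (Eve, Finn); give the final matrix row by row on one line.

Row D: Cz→(2,3), Cy→(2,3), Cx→(2,3), Bz→(1,3), By→(1,3), Bx→(1,3)
Row U: Cz→(5,4), Cy→(4,5), Cx→(6,6), Bz→(1,3), By→(1,3), Bx→(1,3)

D: (2,3) (2,3) (2,3) (1,3) (1,3) (1,3) | U: (5,4) (4,5) (6,6) (1,3) (1,3) (1,3)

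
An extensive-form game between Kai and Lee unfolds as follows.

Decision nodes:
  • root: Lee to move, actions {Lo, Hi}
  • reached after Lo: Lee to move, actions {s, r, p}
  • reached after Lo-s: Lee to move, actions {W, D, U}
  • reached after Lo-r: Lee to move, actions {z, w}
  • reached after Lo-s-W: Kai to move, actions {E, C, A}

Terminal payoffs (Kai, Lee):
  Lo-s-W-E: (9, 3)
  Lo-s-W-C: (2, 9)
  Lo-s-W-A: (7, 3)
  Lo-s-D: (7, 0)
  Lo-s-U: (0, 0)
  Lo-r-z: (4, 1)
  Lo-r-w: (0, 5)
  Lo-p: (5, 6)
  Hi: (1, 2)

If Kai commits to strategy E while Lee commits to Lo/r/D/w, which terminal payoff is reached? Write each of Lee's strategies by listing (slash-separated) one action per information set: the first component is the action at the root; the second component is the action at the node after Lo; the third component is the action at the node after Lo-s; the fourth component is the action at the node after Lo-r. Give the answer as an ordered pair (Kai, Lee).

(0, 5)

Trace the play path from the root:
  Lee plays Lo
  Lee plays r at [Lo]
  Lee plays w at [Lo-r]
→ terminal payoff (0, 5).
(Kai's choice at the node after Lo-s-W is never reached on this path, so it doesn't affect the outcome.)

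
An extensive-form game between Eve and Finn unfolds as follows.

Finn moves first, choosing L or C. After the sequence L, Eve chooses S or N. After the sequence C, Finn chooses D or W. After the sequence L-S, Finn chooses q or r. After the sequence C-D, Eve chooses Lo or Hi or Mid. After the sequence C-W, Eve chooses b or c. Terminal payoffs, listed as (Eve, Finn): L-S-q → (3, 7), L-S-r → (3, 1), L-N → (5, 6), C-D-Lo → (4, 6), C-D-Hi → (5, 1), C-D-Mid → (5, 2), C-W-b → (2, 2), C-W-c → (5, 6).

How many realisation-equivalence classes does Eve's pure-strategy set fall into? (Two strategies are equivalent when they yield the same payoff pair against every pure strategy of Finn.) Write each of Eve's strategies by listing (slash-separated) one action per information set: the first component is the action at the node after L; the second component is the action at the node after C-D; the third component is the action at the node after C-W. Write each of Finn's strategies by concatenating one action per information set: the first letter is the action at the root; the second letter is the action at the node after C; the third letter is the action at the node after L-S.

12

Eve has 12 pure strategies: S/Lo/b, S/Lo/c, S/Hi/b, S/Hi/c, S/Mid/b, S/Mid/c, N/Lo/b, N/Lo/c, N/Hi/b, N/Hi/c, N/Mid/b, N/Mid/c. Columns: LDq, LDr, LWq, LWr, CDq, CDr, CWq, CWr.
{S/Lo/b} → row (3,7) (3,1) (3,7) (3,1) (4,6) (4,6) (2,2) (2,2)
{S/Lo/c} → row (3,7) (3,1) (3,7) (3,1) (4,6) (4,6) (5,6) (5,6)
{S/Hi/b} → row (3,7) (3,1) (3,7) (3,1) (5,1) (5,1) (2,2) (2,2)
{S/Hi/c} → row (3,7) (3,1) (3,7) (3,1) (5,1) (5,1) (5,6) (5,6)
{S/Mid/b} → row (3,7) (3,1) (3,7) (3,1) (5,2) (5,2) (2,2) (2,2)
{S/Mid/c} → row (3,7) (3,1) (3,7) (3,1) (5,2) (5,2) (5,6) (5,6)
{N/Lo/b} → row (5,6) (5,6) (5,6) (5,6) (4,6) (4,6) (2,2) (2,2)
{N/Lo/c} → row (5,6) (5,6) (5,6) (5,6) (4,6) (4,6) (5,6) (5,6)
{N/Hi/b} → row (5,6) (5,6) (5,6) (5,6) (5,1) (5,1) (2,2) (2,2)
{N/Hi/c} → row (5,6) (5,6) (5,6) (5,6) (5,1) (5,1) (5,6) (5,6)
{N/Mid/b} → row (5,6) (5,6) (5,6) (5,6) (5,2) (5,2) (2,2) (2,2)
{N/Mid/c} → row (5,6) (5,6) (5,6) (5,6) (5,2) (5,2) (5,6) (5,6)
That's 12 distinct rows out of 12 strategies.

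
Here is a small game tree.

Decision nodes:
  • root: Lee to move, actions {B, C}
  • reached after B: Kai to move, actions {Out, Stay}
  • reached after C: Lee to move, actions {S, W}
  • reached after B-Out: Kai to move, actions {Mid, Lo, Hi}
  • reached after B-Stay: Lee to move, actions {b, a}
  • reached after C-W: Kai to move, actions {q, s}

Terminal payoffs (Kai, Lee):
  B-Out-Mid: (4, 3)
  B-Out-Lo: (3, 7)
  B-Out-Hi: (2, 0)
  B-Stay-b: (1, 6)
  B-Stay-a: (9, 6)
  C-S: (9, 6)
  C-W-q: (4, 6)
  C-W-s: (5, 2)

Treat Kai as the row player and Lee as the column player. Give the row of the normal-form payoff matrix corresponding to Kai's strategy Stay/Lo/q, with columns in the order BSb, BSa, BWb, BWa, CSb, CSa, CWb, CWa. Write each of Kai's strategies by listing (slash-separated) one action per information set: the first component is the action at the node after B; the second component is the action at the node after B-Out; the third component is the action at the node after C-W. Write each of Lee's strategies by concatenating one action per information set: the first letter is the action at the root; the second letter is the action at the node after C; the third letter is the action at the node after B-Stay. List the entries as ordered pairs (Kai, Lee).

(1,6) (9,6) (1,6) (9,6) (9,6) (9,6) (4,6) (4,6)

vs BSb: Lee plays B → Kai plays Stay at [B] → Lee plays b at [B-Stay] → (1, 6)
vs BSa: Lee plays B → Kai plays Stay at [B] → Lee plays a at [B-Stay] → (9, 6)
vs BWb: Lee plays B → Kai plays Stay at [B] → Lee plays b at [B-Stay] → (1, 6)
vs BWa: Lee plays B → Kai plays Stay at [B] → Lee plays a at [B-Stay] → (9, 6)
vs CSb: Lee plays C → Lee plays S at [C] → (9, 6)
vs CSa: Lee plays C → Lee plays S at [C] → (9, 6)
vs CWb: Lee plays C → Lee plays W at [C] → Kai plays q at [C-W] → (4, 6)
vs CWa: Lee plays C → Lee plays W at [C] → Kai plays q at [C-W] → (4, 6)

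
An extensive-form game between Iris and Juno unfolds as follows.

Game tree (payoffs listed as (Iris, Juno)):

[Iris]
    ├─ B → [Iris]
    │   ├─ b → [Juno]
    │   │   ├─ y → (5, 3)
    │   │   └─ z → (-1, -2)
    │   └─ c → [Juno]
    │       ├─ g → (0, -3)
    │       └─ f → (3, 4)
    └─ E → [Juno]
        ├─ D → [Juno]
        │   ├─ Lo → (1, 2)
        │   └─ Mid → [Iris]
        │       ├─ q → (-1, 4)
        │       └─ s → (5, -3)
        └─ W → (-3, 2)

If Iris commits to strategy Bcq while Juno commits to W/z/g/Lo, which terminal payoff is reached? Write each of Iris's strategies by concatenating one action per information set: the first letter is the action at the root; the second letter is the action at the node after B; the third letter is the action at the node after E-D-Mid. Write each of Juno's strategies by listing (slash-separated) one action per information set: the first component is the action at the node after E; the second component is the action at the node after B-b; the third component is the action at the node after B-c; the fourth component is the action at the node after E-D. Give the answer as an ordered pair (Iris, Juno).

(0, -3)

Trace the play path from the root:
  Iris plays B
  Iris plays c at [B]
  Juno plays g at [B-c]
→ terminal payoff (0, -3).
(Iris's choice at the node after E-D-Mid is never reached on this path, so it doesn't affect the outcome.)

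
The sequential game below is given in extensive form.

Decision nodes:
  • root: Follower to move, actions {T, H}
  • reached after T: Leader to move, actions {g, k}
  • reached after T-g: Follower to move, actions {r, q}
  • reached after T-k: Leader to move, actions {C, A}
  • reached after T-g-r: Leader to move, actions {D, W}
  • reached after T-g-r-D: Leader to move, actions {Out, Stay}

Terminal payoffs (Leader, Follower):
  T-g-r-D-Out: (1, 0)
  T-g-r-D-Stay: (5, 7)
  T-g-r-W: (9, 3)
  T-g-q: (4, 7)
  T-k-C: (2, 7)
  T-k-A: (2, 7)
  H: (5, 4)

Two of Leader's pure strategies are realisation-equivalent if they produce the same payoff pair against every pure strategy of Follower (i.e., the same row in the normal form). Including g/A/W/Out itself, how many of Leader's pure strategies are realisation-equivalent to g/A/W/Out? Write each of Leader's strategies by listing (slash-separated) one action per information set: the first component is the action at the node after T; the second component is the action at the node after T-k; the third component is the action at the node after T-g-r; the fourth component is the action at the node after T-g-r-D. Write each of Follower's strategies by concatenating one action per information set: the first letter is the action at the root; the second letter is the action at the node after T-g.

Row for g/A/W/Out (columns Tr, Tq, Hr, Hq): (9,3) (4,7) (5,4) (5,4).
Under g/A/W/Out, Leader's choice at the node after T-k and at the node after T-g-r-D can never be reached regardless of what Follower does, so varying those choices leaves every outcome unchanged.
Holding the reachable choices fixed and varying the unreachable ones freely already gives 2 × 2 = 4 equivalent strategies.
No other strategy reproduces this row, so those 4 are the full class: g/C/W/Out, g/C/W/Stay, g/A/W/Out, g/A/W/Stay.

4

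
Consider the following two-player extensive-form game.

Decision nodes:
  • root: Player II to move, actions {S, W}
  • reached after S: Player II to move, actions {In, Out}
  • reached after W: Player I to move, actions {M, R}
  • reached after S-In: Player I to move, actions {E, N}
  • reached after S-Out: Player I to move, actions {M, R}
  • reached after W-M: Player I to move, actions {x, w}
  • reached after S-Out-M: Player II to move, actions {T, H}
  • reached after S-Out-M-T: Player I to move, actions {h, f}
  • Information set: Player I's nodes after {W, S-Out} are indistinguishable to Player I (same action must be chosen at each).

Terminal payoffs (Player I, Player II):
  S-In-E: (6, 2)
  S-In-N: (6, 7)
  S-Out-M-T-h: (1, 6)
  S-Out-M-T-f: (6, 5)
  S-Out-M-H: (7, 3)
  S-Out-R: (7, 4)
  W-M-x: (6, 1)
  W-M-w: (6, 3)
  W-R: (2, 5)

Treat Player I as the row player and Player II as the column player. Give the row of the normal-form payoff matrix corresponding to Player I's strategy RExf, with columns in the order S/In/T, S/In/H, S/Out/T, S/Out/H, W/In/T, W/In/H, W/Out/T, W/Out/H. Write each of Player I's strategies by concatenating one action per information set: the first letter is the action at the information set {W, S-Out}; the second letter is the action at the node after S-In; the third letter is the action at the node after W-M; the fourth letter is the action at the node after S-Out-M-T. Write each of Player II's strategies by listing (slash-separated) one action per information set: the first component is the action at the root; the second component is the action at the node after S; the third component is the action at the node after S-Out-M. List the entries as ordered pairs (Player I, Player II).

(6,2) (6,2) (7,4) (7,4) (2,5) (2,5) (2,5) (2,5)

vs S/In/T: Player II plays S → Player II plays In at [S] → Player I plays E at [S-In] → (6, 2)
vs S/In/H: Player II plays S → Player II plays In at [S] → Player I plays E at [S-In] → (6, 2)
vs S/Out/T: Player II plays S → Player II plays Out at [S] → Player I plays R at [S-Out] → (7, 4)
vs S/Out/H: Player II plays S → Player II plays Out at [S] → Player I plays R at [S-Out] → (7, 4)
vs W/In/T: Player II plays W → Player I plays R at [W] → (2, 5)
vs W/In/H: Player II plays W → Player I plays R at [W] → (2, 5)
vs W/Out/T: Player II plays W → Player I plays R at [W] → (2, 5)
vs W/Out/H: Player II plays W → Player I plays R at [W] → (2, 5)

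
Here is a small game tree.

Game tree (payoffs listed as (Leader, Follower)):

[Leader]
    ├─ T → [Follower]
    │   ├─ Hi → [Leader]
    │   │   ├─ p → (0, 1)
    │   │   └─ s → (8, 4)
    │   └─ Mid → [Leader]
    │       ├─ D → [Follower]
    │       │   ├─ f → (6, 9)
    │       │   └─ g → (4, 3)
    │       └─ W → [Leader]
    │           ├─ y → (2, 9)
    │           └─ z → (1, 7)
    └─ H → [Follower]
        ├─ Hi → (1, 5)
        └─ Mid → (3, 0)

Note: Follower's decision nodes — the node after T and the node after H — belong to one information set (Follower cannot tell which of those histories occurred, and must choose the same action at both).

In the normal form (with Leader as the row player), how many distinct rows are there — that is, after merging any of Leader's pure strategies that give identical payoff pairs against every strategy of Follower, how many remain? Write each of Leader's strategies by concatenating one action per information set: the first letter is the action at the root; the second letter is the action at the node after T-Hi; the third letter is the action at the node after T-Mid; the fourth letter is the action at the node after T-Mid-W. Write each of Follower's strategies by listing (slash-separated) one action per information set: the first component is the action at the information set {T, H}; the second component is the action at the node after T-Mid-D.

7

Leader has 16 pure strategies: TpDy, TpDz, TpWy, TpWz, TsDy, TsDz, TsWy, TsWz, HpDy, HpDz, HpWy, HpWz, HsDy, HsDz, HsWy, HsWz. Columns: Hi/f, Hi/g, Mid/f, Mid/g.
{TpDy, TpDz} → row (0,1) (0,1) (6,9) (4,3)
{TpWy} → row (0,1) (0,1) (2,9) (2,9)
{TpWz} → row (0,1) (0,1) (1,7) (1,7)
{TsDy, TsDz} → row (8,4) (8,4) (6,9) (4,3)
{TsWy} → row (8,4) (8,4) (2,9) (2,9)
{TsWz} → row (8,4) (8,4) (1,7) (1,7)
{HpDy, HpDz, HpWy, HpWz, HsDy, HsDz, HsWy, HsWz} → row (1,5) (1,5) (3,0) (3,0)
That's 7 distinct rows out of 16 strategies.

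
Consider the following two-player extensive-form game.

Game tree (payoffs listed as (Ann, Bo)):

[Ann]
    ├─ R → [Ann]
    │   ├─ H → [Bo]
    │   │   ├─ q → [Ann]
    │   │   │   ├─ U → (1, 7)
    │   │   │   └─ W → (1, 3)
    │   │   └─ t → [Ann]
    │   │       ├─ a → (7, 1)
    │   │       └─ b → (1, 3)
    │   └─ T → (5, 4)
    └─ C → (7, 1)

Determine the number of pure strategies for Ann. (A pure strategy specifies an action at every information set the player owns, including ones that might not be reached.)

16

Ann owns the root with actions {R, C} — two choices.
Ann owns the node after R with actions {H, T} — two choices.
Ann owns the node after R-H-q with actions {U, W} — two choices.
Ann owns the node after R-H-t with actions {a, b} — two choices.
A pure strategy fixes one action at each information set independently, so the count is the product 2 × 2 × 2 × 2 = 16.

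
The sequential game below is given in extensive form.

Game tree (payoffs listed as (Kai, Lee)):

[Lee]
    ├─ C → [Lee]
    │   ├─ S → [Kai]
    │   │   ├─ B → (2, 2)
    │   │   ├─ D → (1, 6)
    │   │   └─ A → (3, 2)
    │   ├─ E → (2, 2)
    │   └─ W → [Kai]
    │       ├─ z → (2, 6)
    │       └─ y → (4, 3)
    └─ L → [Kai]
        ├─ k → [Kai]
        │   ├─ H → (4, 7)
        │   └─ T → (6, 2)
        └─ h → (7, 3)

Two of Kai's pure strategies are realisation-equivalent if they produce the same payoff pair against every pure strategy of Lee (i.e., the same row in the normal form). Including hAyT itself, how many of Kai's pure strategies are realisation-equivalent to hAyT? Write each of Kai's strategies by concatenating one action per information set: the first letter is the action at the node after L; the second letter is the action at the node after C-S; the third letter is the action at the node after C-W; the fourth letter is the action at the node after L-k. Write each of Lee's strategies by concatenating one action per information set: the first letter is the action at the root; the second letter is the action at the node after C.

2

Row for hAyT (columns CS, CE, CW, LS, LE, LW): (3,2) (2,2) (4,3) (7,3) (7,3) (7,3).
Under hAyT, Kai's choice at the node after L-k can never be reached regardless of what Lee does, so varying those choices leaves every outcome unchanged.
Holding the reachable choices fixed and varying the unreachable one freely already gives 2 equivalent strategies.
No other strategy reproduces this row, so those 2 are the full class: hAyH, hAyT.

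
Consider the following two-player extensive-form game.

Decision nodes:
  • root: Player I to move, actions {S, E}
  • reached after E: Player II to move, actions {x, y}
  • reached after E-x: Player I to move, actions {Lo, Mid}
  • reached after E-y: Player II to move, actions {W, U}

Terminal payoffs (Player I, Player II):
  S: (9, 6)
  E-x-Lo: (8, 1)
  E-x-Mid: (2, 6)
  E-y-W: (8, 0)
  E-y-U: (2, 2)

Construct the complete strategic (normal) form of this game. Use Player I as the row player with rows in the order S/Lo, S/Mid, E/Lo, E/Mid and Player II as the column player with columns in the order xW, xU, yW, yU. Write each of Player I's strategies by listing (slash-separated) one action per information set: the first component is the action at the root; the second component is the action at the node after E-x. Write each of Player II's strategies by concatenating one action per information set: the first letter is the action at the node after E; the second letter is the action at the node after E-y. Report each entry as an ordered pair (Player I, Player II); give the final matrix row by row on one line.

            xW       xU       yW       yU
 S/Lo    (9,6)    (9,6)    (9,6)    (9,6)
S/Mid    (9,6)    (9,6)    (9,6)    (9,6)
 E/Lo    (8,1)    (8,1)    (8,0)    (2,2)
E/Mid    (2,6)    (2,6)    (8,0)    (2,2)

S/Lo: (9,6) (9,6) (9,6) (9,6) | S/Mid: (9,6) (9,6) (9,6) (9,6) | E/Lo: (8,1) (8,1) (8,0) (2,2) | E/Mid: (2,6) (2,6) (8,0) (2,2)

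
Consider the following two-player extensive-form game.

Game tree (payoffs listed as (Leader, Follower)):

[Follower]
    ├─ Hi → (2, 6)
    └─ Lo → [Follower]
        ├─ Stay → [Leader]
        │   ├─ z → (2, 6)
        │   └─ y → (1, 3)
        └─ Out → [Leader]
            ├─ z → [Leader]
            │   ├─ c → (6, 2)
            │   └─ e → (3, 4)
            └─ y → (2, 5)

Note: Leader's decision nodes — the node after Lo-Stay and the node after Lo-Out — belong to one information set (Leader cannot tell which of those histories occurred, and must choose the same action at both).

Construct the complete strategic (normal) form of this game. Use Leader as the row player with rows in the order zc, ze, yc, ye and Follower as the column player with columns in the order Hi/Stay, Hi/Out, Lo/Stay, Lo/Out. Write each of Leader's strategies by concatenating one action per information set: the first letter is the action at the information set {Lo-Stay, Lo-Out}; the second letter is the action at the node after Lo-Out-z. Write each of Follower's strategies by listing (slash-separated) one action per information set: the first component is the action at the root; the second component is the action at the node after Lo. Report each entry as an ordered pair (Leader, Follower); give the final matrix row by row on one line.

      Hi/Stay   Hi/Out  Lo/Stay   Lo/Out
  zc    (2,6)    (2,6)    (2,6)    (6,2)
  ze    (2,6)    (2,6)    (2,6)    (3,4)
  yc    (2,6)    (2,6)    (1,3)    (2,5)
  ye    (2,6)    (2,6)    (1,3)    (2,5)

zc: (2,6) (2,6) (2,6) (6,2) | ze: (2,6) (2,6) (2,6) (3,4) | yc: (2,6) (2,6) (1,3) (2,5) | ye: (2,6) (2,6) (1,3) (2,5)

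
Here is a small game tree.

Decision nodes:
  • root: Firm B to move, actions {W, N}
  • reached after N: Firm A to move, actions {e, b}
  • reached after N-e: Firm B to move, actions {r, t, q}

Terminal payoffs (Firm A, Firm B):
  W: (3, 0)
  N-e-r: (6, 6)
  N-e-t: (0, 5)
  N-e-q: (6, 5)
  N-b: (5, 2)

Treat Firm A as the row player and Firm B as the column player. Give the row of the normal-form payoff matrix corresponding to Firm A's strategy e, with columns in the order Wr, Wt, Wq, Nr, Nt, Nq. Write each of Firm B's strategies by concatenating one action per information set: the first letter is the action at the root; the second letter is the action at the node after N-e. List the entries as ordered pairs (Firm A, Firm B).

(3,0) (3,0) (3,0) (6,6) (0,5) (6,5)

vs Wr: Firm B plays W → (3, 0)
vs Wt: Firm B plays W → (3, 0)
vs Wq: Firm B plays W → (3, 0)
vs Nr: Firm B plays N → Firm A plays e at [N] → Firm B plays r at [N-e] → (6, 6)
vs Nt: Firm B plays N → Firm A plays e at [N] → Firm B plays t at [N-e] → (0, 5)
vs Nq: Firm B plays N → Firm A plays e at [N] → Firm B plays q at [N-e] → (6, 5)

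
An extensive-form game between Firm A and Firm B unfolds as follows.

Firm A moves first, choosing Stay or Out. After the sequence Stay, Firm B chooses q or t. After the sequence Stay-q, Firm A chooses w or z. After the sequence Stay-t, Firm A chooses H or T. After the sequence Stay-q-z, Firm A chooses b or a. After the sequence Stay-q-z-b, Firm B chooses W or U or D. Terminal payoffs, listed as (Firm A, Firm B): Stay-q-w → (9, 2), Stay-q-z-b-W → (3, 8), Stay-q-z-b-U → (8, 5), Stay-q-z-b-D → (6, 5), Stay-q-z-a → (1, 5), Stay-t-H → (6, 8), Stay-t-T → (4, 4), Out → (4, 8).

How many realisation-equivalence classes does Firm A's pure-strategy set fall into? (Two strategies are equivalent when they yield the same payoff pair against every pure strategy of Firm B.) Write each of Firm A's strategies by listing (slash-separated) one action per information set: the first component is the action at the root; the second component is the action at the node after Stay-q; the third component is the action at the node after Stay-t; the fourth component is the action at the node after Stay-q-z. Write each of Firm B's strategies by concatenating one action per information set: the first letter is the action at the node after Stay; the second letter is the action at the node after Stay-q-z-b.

Firm A has 16 pure strategies: Stay/w/H/b, Stay/w/H/a, Stay/w/T/b, Stay/w/T/a, Stay/z/H/b, Stay/z/H/a, Stay/z/T/b, Stay/z/T/a, Out/w/H/b, Out/w/H/a, Out/w/T/b, Out/w/T/a, Out/z/H/b, Out/z/H/a, Out/z/T/b, Out/z/T/a. Columns: qW, qU, qD, tW, tU, tD.
{Stay/w/H/b, Stay/w/H/a} → row (9,2) (9,2) (9,2) (6,8) (6,8) (6,8)
{Stay/w/T/b, Stay/w/T/a} → row (9,2) (9,2) (9,2) (4,4) (4,4) (4,4)
{Stay/z/H/b} → row (3,8) (8,5) (6,5) (6,8) (6,8) (6,8)
{Stay/z/H/a} → row (1,5) (1,5) (1,5) (6,8) (6,8) (6,8)
{Stay/z/T/b} → row (3,8) (8,5) (6,5) (4,4) (4,4) (4,4)
{Stay/z/T/a} → row (1,5) (1,5) (1,5) (4,4) (4,4) (4,4)
{Out/w/H/b, Out/w/H/a, Out/w/T/b, Out/w/T/a, Out/z/H/b, Out/z/H/a, Out/z/T/b, Out/z/T/a} → row (4,8) (4,8) (4,8) (4,8) (4,8) (4,8)
That's 7 distinct rows out of 16 strategies.

7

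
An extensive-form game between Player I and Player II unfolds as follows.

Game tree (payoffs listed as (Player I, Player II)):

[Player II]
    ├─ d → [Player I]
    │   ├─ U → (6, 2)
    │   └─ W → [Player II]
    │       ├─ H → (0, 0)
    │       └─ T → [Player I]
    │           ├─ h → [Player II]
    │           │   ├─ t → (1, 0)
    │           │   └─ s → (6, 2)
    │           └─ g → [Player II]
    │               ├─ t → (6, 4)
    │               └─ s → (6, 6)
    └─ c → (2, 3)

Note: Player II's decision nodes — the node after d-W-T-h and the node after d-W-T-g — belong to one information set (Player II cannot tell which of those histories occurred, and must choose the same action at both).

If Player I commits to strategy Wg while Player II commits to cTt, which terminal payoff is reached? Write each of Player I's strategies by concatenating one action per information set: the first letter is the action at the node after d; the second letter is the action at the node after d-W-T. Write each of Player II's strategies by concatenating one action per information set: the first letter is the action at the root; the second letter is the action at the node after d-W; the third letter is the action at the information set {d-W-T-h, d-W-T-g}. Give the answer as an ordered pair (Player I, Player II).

(2, 3)

Trace the play path from the root:
  Player II plays c
→ terminal payoff (2, 3).
(Player I's choice at the node after d is never reached on this path, so it doesn't affect the outcome.)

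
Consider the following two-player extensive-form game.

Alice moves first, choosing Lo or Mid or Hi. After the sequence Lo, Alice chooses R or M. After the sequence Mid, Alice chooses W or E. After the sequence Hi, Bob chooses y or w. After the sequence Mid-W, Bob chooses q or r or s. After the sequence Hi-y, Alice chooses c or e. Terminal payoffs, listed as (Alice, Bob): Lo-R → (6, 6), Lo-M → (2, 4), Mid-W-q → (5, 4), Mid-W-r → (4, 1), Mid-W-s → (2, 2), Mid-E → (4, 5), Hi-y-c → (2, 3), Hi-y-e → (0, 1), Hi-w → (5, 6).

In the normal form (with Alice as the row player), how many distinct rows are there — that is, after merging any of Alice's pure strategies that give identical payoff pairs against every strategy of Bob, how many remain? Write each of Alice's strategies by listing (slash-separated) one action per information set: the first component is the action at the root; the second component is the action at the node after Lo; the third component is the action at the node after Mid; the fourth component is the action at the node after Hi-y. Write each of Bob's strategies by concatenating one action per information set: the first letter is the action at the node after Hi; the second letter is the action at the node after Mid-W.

Alice has 24 pure strategies: Lo/R/W/c, Lo/R/W/e, Lo/R/E/c, Lo/R/E/e, Lo/M/W/c, Lo/M/W/e, Lo/M/E/c, Lo/M/E/e, Mid/R/W/c, Mid/R/W/e, Mid/R/E/c, Mid/R/E/e, Mid/M/W/c, Mid/M/W/e, Mid/M/E/c, Mid/M/E/e, Hi/R/W/c, Hi/R/W/e, Hi/R/E/c, Hi/R/E/e, Hi/M/W/c, Hi/M/W/e, Hi/M/E/c, Hi/M/E/e. Columns: yq, yr, ys, wq, wr, ws.
{Lo/R/W/c, Lo/R/W/e, Lo/R/E/c, Lo/R/E/e} → row (6,6) (6,6) (6,6) (6,6) (6,6) (6,6)
{Lo/M/W/c, Lo/M/W/e, Lo/M/E/c, Lo/M/E/e} → row (2,4) (2,4) (2,4) (2,4) (2,4) (2,4)
{Mid/R/W/c, Mid/R/W/e, Mid/M/W/c, Mid/M/W/e} → row (5,4) (4,1) (2,2) (5,4) (4,1) (2,2)
{Mid/R/E/c, Mid/R/E/e, Mid/M/E/c, Mid/M/E/e} → row (4,5) (4,5) (4,5) (4,5) (4,5) (4,5)
{Hi/R/W/c, Hi/R/E/c, Hi/M/W/c, Hi/M/E/c} → row (2,3) (2,3) (2,3) (5,6) (5,6) (5,6)
{Hi/R/W/e, Hi/R/E/e, Hi/M/W/e, Hi/M/E/e} → row (0,1) (0,1) (0,1) (5,6) (5,6) (5,6)
That's 6 distinct rows out of 24 strategies.

6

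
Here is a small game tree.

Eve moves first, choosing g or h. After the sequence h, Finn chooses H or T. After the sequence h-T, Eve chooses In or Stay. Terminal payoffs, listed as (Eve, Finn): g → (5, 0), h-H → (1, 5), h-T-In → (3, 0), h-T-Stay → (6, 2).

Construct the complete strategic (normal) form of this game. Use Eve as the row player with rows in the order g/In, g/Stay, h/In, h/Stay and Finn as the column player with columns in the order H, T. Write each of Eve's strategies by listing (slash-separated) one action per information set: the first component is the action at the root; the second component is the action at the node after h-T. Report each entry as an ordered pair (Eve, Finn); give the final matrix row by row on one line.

Row g/In: H→(5,0), T→(5,0)
Row g/Stay: H→(5,0), T→(5,0)
Row h/In: H→(1,5), T→(3,0)
Row h/Stay: H→(1,5), T→(6,2)

g/In: (5,0) (5,0) | g/Stay: (5,0) (5,0) | h/In: (1,5) (3,0) | h/Stay: (1,5) (6,2)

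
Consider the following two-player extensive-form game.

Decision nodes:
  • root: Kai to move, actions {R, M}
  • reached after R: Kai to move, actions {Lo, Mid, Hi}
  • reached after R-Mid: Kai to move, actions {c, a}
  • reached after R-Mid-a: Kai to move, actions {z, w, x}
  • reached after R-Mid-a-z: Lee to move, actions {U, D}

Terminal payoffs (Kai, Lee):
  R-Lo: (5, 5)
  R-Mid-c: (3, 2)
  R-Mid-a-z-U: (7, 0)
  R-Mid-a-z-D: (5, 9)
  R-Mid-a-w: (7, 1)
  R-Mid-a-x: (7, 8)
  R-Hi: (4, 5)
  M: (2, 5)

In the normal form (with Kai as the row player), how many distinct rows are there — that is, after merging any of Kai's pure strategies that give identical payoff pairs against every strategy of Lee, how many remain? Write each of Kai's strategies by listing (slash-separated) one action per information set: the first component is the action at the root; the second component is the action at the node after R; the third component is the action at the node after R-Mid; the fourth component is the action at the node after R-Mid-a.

Kai has 36 pure strategies: R/Lo/c/z, R/Lo/c/w, R/Lo/c/x, R/Lo/a/z, R/Lo/a/w, R/Lo/a/x, R/Mid/c/z, R/Mid/c/w, R/Mid/c/x, R/Mid/a/z, R/Mid/a/w, R/Mid/a/x, R/Hi/c/z, R/Hi/c/w, R/Hi/c/x, R/Hi/a/z, R/Hi/a/w, R/Hi/a/x, M/Lo/c/z, M/Lo/c/w, M/Lo/c/x, M/Lo/a/z, M/Lo/a/w, M/Lo/a/x, M/Mid/c/z, M/Mid/c/w, M/Mid/c/x, M/Mid/a/z, M/Mid/a/w, M/Mid/a/x, M/Hi/c/z, M/Hi/c/w, M/Hi/c/x, M/Hi/a/z, M/Hi/a/w, M/Hi/a/x. Columns: U, D.
{R/Lo/c/z, R/Lo/c/w, R/Lo/c/x, R/Lo/a/z, R/Lo/a/w, R/Lo/a/x} → row (5,5) (5,5)
{R/Mid/c/z, R/Mid/c/w, R/Mid/c/x} → row (3,2) (3,2)
{R/Mid/a/z} → row (7,0) (5,9)
{R/Mid/a/w} → row (7,1) (7,1)
{R/Mid/a/x} → row (7,8) (7,8)
{R/Hi/c/z, R/Hi/c/w, R/Hi/c/x, R/Hi/a/z, R/Hi/a/w, R/Hi/a/x} → row (4,5) (4,5)
{M/Lo/c/z, M/Lo/c/w, M/Lo/c/x, M/Lo/a/z, M/Lo/a/w, M/Lo/a/x, M/Mid/c/z, M/Mid/c/w, M/Mid/c/x, M/Mid/a/z, M/Mid/a/w, M/Mid/a/x, M/Hi/c/z, M/Hi/c/w, M/Hi/c/x, M/Hi/a/z, M/Hi/a/w, M/Hi/a/x} → row (2,5) (2,5)
That's 7 distinct rows out of 36 strategies.

7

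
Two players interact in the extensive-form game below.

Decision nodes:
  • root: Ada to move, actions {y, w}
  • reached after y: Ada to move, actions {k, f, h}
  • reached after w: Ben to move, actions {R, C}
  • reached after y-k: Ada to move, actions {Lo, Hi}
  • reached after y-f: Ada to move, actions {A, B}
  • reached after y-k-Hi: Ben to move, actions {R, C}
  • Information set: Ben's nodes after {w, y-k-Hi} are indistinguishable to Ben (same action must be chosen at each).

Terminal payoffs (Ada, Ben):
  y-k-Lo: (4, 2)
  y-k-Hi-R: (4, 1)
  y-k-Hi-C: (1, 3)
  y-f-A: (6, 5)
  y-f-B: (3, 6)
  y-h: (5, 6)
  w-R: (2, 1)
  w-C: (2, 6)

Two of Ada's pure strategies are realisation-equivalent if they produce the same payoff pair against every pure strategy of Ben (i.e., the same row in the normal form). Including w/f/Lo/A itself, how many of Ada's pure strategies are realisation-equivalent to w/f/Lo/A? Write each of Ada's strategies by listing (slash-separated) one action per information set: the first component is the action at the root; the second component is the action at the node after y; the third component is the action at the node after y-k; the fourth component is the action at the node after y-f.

12

Row for w/f/Lo/A (columns R, C): (2,1) (2,6).
Under w/f/Lo/A, Ada's choice at the node after y and at the node after y-k and at the node after y-f can never be reached regardless of what Ben does, so varying those choices leaves every outcome unchanged.
Holding the reachable choices fixed and varying the unreachable ones freely already gives 3 × 2 × 2 = 12 equivalent strategies.
No other strategy reproduces this row, so those 12 are the full class: w/k/Lo/A, w/k/Lo/B, w/k/Hi/A, w/k/Hi/B, w/f/Lo/A, w/f/Lo/B, w/f/Hi/A, w/f/Hi/B, w/h/Lo/A, w/h/Lo/B, w/h/Hi/A, w/h/Hi/B.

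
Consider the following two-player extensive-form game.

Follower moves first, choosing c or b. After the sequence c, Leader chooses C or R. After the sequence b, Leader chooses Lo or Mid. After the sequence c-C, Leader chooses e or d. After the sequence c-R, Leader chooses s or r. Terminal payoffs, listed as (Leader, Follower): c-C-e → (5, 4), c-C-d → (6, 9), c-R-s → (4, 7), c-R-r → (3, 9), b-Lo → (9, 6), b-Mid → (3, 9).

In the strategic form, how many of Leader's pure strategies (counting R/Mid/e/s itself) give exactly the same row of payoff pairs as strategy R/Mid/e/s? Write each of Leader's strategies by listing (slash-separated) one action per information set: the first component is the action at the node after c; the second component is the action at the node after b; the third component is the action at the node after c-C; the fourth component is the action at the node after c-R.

2

Row for R/Mid/e/s (columns c, b): (4,7) (3,9).
Under R/Mid/e/s, Leader's choice at the node after c-C can never be reached regardless of what Follower does, so varying those choices leaves every outcome unchanged.
Holding the reachable choices fixed and varying the unreachable one freely already gives 2 equivalent strategies.
No other strategy reproduces this row, so those 2 are the full class: R/Mid/e/s, R/Mid/d/s.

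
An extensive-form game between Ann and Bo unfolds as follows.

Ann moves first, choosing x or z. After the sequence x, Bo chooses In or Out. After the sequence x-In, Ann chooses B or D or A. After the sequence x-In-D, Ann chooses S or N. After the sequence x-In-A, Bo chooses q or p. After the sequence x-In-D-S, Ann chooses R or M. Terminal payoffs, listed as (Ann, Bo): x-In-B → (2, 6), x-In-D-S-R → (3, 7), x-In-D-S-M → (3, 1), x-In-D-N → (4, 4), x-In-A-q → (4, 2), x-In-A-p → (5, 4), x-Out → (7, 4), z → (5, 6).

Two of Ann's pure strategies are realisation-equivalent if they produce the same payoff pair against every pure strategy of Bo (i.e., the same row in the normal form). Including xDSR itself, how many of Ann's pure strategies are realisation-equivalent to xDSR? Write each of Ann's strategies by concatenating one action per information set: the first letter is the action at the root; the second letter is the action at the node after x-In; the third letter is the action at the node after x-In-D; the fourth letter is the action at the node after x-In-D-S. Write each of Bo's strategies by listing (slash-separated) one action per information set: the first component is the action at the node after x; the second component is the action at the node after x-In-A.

Row for xDSR (columns In/q, In/p, Out/q, Out/p): (3,7) (3,7) (7,4) (7,4).
Every one of Ann's information sets is on the play path for some reply by Bo when Ann follows xDSR.
Changing the action at any of them therefore changes at least one column, so only xDSR itself gives this row.

1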